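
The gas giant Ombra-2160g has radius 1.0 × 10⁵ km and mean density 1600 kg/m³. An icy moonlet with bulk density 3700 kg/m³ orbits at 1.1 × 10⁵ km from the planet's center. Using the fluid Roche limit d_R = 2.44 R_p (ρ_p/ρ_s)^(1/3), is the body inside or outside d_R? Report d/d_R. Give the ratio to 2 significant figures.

d_R = 2.44 × (1.0 × 10⁵ km) × (1600/3700)^(1/3) = 1.845 × 10⁵ km
d/d_R = (1.1 × 10⁵) / (1.845 × 10⁵) = 0.60
Since d/d_R < 1, the body is inside the Roche limit.

inside; d/d_R ≈ 0.60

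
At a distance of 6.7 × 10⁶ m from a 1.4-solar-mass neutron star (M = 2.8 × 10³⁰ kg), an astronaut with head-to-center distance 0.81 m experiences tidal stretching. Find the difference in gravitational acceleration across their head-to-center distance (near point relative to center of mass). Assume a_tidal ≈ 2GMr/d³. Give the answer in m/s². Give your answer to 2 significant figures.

1.0 m/s²

Differencing GM/(d−r)² and GM/d² to first order in r/d gives 2GMr/d³.
Δa = 2GMr/d³
   = 2 × (6.674 × 10⁻¹¹) × (2.8 × 10³⁰) × (0.81) / (6.7 × 10⁶)³
   = 1.0 m/s²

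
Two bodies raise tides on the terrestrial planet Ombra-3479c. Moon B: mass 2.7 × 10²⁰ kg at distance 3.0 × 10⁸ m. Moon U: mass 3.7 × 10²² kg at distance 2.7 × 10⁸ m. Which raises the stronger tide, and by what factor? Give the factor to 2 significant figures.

Tidal acceleration ∝ M/d³, so compare M/d³ for each.
Moon B: (2.7 × 10²⁰) / (3.0 × 10⁸)³ = 1.000 × 10⁻⁵
Moon U: (3.7 × 10²²) / (2.7 × 10⁸)³ = 1.880 × 10⁻³
Ratio (larger/smaller) = 190

Moon U, by a factor of ≈ 190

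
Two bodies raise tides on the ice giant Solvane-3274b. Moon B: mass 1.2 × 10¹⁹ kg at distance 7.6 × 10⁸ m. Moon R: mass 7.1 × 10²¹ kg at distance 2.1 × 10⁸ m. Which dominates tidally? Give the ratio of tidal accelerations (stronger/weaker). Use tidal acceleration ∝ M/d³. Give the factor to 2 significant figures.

Moon R, by a factor of ≈ 28000

Tidal stretch scales as M/d³; compute that for each body.
Moon B: (1.2 × 10¹⁹) / (7.6 × 10⁸)³ = 2.734 × 10⁻⁸
Moon R: (7.1 × 10²¹) / (2.1 × 10⁸)³ = 7.667 × 10⁻⁴
Ratio (larger/smaller) = 28000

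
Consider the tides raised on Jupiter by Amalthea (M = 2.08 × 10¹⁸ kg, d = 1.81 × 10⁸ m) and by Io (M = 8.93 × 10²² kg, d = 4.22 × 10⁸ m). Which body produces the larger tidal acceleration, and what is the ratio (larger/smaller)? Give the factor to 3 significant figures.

Io, by a factor of ≈ 3390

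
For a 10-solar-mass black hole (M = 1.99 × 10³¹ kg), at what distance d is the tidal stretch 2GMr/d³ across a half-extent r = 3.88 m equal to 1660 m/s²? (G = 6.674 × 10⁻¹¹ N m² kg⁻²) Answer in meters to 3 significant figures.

1.84 × 10⁶ m

2GMr/d³ = a_tidal  ⇒  d = (2GMr / a_tidal)^(1/3)
d = (2 × 6.674×10⁻¹¹ × (1.99 × 10³¹) × (3.88) / (1660))^(1/3)
  = 1.84 × 10⁶ m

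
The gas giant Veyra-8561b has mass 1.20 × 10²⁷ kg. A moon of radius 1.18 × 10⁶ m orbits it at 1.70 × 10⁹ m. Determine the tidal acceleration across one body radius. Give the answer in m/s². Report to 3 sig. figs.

3.85 × 10⁻⁵ m/s²

The tidal stretch is the gradient of GM/d² times the body's extent r, hence the 1/d³ dependence.
a_tidal = 2GMr/d³
        = 2 × (6.674 × 10⁻¹¹) × (1.20 × 10²⁷) × (1.18 × 10⁶) / (1.70 × 10⁹)³
        = 3.85 × 10⁻⁵ m/s²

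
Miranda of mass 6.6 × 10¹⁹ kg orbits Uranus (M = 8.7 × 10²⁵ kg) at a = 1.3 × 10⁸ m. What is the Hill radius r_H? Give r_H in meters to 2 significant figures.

8.2 × 10⁵ m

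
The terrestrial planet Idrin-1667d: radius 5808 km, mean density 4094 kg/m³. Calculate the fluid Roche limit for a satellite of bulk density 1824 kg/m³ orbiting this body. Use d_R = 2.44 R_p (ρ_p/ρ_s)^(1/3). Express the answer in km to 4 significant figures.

18550 km

d_R = 2.44 × 5808 km × (4094/1824)^(1/3)
    = 18550 km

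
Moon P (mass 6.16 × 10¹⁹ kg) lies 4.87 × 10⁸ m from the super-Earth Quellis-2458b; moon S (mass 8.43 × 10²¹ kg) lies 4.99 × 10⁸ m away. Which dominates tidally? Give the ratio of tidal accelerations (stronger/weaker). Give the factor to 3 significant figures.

Moon S, by a factor of ≈ 127

Tidal acceleration ∝ M/d³, so compare M/d³ for each.
Moon P: (6.16 × 10¹⁹) / (4.87 × 10⁸)³ = 5.333 × 10⁻⁷
Moon S: (8.43 × 10²¹) / (4.99 × 10⁸)³ = 6.785 × 10⁻⁵
Ratio (larger/smaller) = 127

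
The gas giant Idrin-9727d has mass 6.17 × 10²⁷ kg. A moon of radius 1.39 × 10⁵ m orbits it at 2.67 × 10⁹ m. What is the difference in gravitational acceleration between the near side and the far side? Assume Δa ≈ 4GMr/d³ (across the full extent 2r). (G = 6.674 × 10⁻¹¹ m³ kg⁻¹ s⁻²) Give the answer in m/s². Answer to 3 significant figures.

Δg = 4GMr/d³
   = 4 × (6.674 × 10⁻¹¹) × (6.17 × 10²⁷) × (1.39 × 10⁵) / (2.67 × 10⁹)³
   = 1.20 × 10⁻⁵ m/s²

1.20 × 10⁻⁵ m/s²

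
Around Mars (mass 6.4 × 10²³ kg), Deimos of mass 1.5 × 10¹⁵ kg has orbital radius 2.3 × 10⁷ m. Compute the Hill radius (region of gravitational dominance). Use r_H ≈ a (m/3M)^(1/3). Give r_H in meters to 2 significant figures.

r_H ≈ a (m/3M)^(1/3)
    = (2.3 × 10⁷) × (1.5 × 10¹⁵ / (3 × 6.4 × 10²³))^(1/3)
    = 2.1 × 10⁴ m

2.1 × 10⁴ m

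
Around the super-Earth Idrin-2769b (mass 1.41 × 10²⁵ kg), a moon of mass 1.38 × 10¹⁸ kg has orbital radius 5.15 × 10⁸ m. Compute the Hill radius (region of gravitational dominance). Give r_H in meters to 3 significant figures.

1.65 × 10⁶ m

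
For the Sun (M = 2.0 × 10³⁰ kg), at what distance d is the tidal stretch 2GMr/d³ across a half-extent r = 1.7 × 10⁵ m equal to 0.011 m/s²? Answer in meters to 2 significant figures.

1.6 × 10⁹ m

2GMr/d³ = a_tidal  ⇒  d = (2GMr / a_tidal)^(1/3)
d = (2 × 6.674×10⁻¹¹ × (2.0 × 10³⁰) × (1.7 × 10⁵) / (0.011))^(1/3)
  = 1.6 × 10⁹ m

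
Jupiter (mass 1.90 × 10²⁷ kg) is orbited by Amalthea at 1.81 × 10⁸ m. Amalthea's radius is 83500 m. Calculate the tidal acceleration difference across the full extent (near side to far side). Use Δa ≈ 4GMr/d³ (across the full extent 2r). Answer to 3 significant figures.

Δa = 4GMr/d³
   = 4 × (6.674 × 10⁻¹¹) × (1.90 × 10²⁷) × (83500) / (1.81 × 10⁸)³
   = 7.14 × 10⁻³ m/s²

7.14 × 10⁻³ m/s²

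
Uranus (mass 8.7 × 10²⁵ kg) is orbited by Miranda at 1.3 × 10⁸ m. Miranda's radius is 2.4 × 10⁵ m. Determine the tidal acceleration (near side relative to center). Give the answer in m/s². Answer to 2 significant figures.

Δg = 2GMr/d³
   = 2 × (6.674 × 10⁻¹¹) × (8.7 × 10²⁵) × (2.4 × 10⁵) / (1.3 × 10⁸)³
   = 1.3 × 10⁻³ m/s²

1.3 × 10⁻³ m/s²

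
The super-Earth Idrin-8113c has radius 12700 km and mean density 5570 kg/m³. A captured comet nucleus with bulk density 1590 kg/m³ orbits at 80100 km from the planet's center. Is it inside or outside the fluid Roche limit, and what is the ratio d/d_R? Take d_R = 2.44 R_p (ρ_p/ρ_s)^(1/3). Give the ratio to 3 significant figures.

outside; d/d_R ≈ 1.70

d_R = 2.44 × (12700 km) × (5570/1590)^(1/3) = 47060 km
d/d_R = (80100) / (47060) = 1.70
Since d/d_R > 1, the body is outside the Roche limit.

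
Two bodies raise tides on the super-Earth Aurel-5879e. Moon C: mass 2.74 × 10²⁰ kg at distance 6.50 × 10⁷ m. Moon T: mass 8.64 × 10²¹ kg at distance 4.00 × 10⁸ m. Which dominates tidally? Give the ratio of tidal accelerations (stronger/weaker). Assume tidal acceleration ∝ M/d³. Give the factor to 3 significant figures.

Tidal stretch scales as M/d³; compute that for each body.
Moon C: (2.74 × 10²⁰) / (6.50 × 10⁷)³ = 9.977 × 10⁻⁴
Moon T: (8.64 × 10²¹) / (4.00 × 10⁸)³ = 1.350 × 10⁻⁴
Ratio (larger/smaller) = 7.39

Moon C, by a factor of ≈ 7.39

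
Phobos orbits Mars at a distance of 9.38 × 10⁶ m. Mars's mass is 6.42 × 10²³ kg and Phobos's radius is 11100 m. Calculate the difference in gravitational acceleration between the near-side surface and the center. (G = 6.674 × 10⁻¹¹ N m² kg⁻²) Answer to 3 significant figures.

1.15 × 10⁻³ m/s²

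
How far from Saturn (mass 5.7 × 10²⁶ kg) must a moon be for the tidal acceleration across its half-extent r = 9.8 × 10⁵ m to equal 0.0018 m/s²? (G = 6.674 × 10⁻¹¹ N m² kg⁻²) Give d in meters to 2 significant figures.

3.5 × 10⁸ m

2GMr/d³ = a_tidal  ⇒  d = (2GMr / a_tidal)^(1/3)
d = (2 × 6.674×10⁻¹¹ × (5.7 × 10²⁶) × (9.8 × 10⁵) / (0.0018))^(1/3)
  = 3.5 × 10⁸ m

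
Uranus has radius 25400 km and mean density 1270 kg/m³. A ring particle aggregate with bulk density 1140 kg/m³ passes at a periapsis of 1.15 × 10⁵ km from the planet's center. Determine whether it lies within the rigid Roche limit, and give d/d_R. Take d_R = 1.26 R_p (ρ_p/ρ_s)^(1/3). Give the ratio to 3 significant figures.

outside; d/d_R ≈ 3.47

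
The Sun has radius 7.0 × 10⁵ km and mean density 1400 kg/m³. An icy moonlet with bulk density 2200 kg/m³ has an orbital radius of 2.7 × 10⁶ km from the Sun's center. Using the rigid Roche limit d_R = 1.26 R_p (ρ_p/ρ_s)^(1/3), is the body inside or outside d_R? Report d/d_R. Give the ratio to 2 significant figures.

d_R = 1.26 × (7.0 × 10⁵ km) × (1400/2200)^(1/3) = 7.586 × 10⁵ km
d/d_R = (2.7 × 10⁶) / (7.586 × 10⁵) = 3.6
Since d/d_R > 1, the body is outside the Roche limit.

outside; d/d_R ≈ 3.6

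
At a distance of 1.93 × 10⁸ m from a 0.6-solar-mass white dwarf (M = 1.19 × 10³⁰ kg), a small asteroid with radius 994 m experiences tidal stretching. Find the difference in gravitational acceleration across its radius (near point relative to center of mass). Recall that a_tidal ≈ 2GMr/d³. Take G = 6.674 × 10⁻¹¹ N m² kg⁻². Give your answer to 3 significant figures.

2.20 × 10⁻² m/s²

a_tidal = 2GMr/d³
        = 2 × (6.674 × 10⁻¹¹) × (1.19 × 10³⁰) × (994) / (1.93 × 10⁸)³
        = 2.20 × 10⁻² m/s²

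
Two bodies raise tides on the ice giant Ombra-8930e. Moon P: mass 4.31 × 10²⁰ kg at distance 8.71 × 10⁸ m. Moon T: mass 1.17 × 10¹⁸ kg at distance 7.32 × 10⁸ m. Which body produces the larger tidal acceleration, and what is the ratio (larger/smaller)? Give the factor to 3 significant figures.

Moon P, by a factor of ≈ 219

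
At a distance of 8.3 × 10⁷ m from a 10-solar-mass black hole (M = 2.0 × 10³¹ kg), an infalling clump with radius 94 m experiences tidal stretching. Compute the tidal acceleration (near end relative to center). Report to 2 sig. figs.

Since r ≪ d, expand the inverse-square field across one radius to get the leading 2GMr/d³ term.
Δa = 2GMr/d³
   = 2 × (6.674 × 10⁻¹¹) × (2.0 × 10³¹) × (94) / (8.3 × 10⁷)³
   = 4.4 × 10⁻¹ m/s²

4.4 × 10⁻¹ m/s²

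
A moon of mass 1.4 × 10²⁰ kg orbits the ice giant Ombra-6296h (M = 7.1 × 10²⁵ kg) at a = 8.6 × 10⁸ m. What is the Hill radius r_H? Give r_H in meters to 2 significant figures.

7.5 × 10⁶ m

r_H ≈ a (m/3M)^(1/3)
    = (8.6 × 10⁸) × (1.4 × 10²⁰ / (3 × 7.1 × 10²⁵))^(1/3)
    = 7.5 × 10⁶ m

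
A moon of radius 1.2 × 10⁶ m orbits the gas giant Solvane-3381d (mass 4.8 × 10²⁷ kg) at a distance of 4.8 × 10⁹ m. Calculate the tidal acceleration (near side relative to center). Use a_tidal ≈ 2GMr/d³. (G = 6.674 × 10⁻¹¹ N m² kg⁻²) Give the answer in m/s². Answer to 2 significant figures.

7.0 × 10⁻⁶ m/s²

Δa = 2GMr/d³
   = 2 × (6.674 × 10⁻¹¹) × (4.8 × 10²⁷) × (1.2 × 10⁶) / (4.8 × 10⁹)³
   = 7.0 × 10⁻⁶ m/s²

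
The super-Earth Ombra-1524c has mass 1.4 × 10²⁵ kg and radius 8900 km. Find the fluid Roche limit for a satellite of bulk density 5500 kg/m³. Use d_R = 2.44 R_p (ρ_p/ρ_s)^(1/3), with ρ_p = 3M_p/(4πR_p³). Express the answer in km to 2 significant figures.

ρ_p = 3M_p/(4πR_p³) = 3 × (1.4 × 10²⁵) / (4π × (8.9 × 10⁶ m)³) = 4700 kg/m³
d_R = 2.44 × 8900 km × (4700/5500)^(1/3)
    = 21000 km

21000 km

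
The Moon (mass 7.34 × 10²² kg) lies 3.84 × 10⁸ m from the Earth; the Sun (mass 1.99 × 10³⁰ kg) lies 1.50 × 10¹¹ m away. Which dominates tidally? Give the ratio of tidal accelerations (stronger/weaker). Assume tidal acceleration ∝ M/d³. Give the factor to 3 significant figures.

The Moon, by a factor of ≈ 2.20

Tidal stretch scales as M/d³; compute that for each body.
The Moon: (7.34 × 10²²) / (3.84 × 10⁸)³ = 1.296 × 10⁻³
The Sun: (1.99 × 10³⁰) / (1.50 × 10¹¹)³ = 5.896 × 10⁻⁴
Ratio (larger/smaller) = 2.20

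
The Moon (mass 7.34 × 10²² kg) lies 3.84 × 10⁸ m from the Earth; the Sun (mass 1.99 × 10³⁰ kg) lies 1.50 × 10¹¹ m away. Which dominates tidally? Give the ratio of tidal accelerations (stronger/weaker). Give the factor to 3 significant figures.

The Moon, by a factor of ≈ 2.20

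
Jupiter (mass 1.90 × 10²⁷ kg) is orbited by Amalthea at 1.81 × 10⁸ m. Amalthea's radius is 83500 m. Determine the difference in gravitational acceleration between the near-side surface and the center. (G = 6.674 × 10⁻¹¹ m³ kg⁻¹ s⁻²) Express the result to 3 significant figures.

Δg = 2GMr/d³
   = 2 × (6.674 × 10⁻¹¹) × (1.90 × 10²⁷) × (83500) / (1.81 × 10⁸)³
   = 3.57 × 10⁻³ m/s²

3.57 × 10⁻³ m/s²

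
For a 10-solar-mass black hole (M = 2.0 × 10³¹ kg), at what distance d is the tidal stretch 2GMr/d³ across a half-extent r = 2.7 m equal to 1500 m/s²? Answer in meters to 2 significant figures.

1.7 × 10⁶ m

2GMr/d³ = a_tidal  ⇒  d = (2GMr / a_tidal)^(1/3)
d = (2 × 6.674×10⁻¹¹ × (2.0 × 10³¹) × (2.7) / (1500))^(1/3)
  = 1.7 × 10⁶ m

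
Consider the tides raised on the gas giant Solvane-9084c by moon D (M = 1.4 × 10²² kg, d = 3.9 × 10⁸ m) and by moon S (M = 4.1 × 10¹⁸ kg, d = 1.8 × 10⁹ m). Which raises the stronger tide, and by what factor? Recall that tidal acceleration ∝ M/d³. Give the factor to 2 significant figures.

Moon D, by a factor of ≈ 3.4 × 10⁵

Tidal stretch scales as M/d³; compute that for each body.
Moon D: (1.4 × 10²²) / (3.9 × 10⁸)³ = 2.360 × 10⁻⁴
Moon S: (4.1 × 10¹⁸) / (1.8 × 10⁹)³ = 7.030 × 10⁻¹⁰
Ratio (larger/smaller) = 3.4 × 10⁵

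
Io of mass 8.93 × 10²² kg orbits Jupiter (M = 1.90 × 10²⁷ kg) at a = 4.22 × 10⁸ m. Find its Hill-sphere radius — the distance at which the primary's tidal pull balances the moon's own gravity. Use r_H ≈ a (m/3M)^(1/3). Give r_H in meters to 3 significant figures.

1.06 × 10⁷ m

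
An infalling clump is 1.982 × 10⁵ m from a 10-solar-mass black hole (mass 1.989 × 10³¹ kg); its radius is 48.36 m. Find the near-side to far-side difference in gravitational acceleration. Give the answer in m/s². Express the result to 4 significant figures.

Δa = 4GMr/d³
   = 4 × (6.674 × 10⁻¹¹) × (1.989 × 10³¹) × (48.36) / (1.982 × 10⁵)³
   = 3.298 × 10⁷ m/s²

3.298 × 10⁷ m/s²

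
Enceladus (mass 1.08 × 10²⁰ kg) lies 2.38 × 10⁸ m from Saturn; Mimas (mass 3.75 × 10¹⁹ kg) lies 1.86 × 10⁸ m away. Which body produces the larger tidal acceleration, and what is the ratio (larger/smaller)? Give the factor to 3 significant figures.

Enceladus, by a factor of ≈ 1.37

Tidal acceleration ∝ M/d³, so compare M/d³ for each.
Enceladus: (1.08 × 10²⁰) / (2.38 × 10⁸)³ = 8.011 × 10⁻⁶
Mimas: (3.75 × 10¹⁹) / (1.86 × 10⁸)³ = 5.828 × 10⁻⁶
Ratio (larger/smaller) = 1.37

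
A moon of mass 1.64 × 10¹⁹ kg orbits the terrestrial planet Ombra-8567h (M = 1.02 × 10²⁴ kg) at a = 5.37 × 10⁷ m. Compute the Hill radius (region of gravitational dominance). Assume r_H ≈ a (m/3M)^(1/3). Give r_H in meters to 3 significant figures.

9.40 × 10⁵ m

r_H ≈ a (m/3M)^(1/3)
    = (5.37 × 10⁷) × (1.64 × 10¹⁹ / (3 × 1.02 × 10²⁴))^(1/3)
    = 9.40 × 10⁵ m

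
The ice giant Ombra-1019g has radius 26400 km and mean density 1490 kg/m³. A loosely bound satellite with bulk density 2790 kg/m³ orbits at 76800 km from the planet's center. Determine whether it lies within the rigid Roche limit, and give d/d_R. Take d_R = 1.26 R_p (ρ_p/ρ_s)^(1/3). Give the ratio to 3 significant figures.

outside; d/d_R ≈ 2.85

d_R = 1.26 × (26400 km) × (1490/2790)^(1/3) = 26990 km
d/d_R = (76800) / (26990) = 2.85
Since d/d_R > 1, the body is outside the Roche limit.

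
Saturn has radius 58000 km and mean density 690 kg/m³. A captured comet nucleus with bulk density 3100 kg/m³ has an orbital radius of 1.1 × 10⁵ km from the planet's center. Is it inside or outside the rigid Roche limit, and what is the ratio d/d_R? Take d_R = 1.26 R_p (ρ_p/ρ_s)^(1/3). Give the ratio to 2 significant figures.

d_R = 1.26 × (58000 km) × (690/3100)^(1/3) = 44290 km
d/d_R = (1.1 × 10⁵) / (44290) = 2.5
Since d/d_R > 1, the body is outside the Roche limit.

outside; d/d_R ≈ 2.5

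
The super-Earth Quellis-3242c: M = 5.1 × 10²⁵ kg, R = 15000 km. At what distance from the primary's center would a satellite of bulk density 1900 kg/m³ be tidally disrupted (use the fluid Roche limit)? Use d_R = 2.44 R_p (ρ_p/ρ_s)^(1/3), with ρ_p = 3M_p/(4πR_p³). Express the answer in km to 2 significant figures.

ρ_p = 3M_p/(4πR_p³) = 3 × (5.1 × 10²⁵) / (4π × (1.5 × 10⁷ m)³) = 3600 kg/m³
d_R = 2.44 × 15000 km × (3600/1900)^(1/3)
    = 45000 km

45000 km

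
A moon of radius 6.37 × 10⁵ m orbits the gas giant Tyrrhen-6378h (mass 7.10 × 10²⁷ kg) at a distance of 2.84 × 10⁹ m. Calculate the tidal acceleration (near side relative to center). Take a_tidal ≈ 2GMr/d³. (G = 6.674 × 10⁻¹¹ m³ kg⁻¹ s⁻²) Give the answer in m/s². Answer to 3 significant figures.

2.64 × 10⁻⁵ m/s²

Δg = 2GMr/d³
   = 2 × (6.674 × 10⁻¹¹) × (7.10 × 10²⁷) × (6.37 × 10⁵) / (2.84 × 10⁹)³
   = 2.64 × 10⁻⁵ m/s²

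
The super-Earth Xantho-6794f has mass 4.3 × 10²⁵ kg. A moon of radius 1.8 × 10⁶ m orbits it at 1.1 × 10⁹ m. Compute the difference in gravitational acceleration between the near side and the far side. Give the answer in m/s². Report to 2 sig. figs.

1.6 × 10⁻⁵ m/s²

The field gradient is 2GM/d³; across the full diameter 2r the difference is 4GMr/d³.
a_tidal = 4GMr/d³
        = 4 × (6.674 × 10⁻¹¹) × (4.3 × 10²⁵) × (1.8 × 10⁶) / (1.1 × 10⁹)³
        = 1.6 × 10⁻⁵ m/s²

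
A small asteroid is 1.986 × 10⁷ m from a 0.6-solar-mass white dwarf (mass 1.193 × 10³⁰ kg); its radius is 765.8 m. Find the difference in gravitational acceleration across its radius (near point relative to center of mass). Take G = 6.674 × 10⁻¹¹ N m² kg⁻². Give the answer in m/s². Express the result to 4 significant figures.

Differencing GM/(d−r)² and GM/d² to first order in r/d gives 2GMr/d³.
Δg = 2GMr/d³
   = 2 × (6.674 × 10⁻¹¹) × (1.193 × 10³⁰) × (765.8) / (1.986 × 10⁷)³
   = 1.557 × 10¹ m/s²

1.557 × 10¹ m/s²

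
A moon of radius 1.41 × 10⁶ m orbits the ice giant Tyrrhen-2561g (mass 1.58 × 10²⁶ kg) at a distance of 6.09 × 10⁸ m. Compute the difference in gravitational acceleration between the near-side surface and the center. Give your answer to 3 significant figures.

Δa = 2GMr/d³
   = 2 × (6.674 × 10⁻¹¹) × (1.58 × 10²⁶) × (1.41 × 10⁶) / (6.09 × 10⁸)³
   = 1.32 × 10⁻⁴ m/s²

1.32 × 10⁻⁴ m/s²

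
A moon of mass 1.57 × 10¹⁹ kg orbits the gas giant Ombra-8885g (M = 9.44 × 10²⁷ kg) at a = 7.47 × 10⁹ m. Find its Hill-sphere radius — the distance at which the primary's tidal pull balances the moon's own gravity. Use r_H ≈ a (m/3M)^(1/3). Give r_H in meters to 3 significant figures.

r_H ≈ a (m/3M)^(1/3)
    = (7.47 × 10⁹) × (1.57 × 10¹⁹ / (3 × 9.44 × 10²⁷))^(1/3)
    = 6.14 × 10⁶ m

6.14 × 10⁶ m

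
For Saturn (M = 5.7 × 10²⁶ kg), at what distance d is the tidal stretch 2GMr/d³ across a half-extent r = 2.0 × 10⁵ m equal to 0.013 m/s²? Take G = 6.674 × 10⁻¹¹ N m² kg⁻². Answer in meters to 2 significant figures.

1.1 × 10⁸ m

2GMr/d³ = a_tidal  ⇒  d = (2GMr / a_tidal)^(1/3)
d = (2 × 6.674×10⁻¹¹ × (5.7 × 10²⁶) × (2.0 × 10⁵) / (0.013))^(1/3)
  = 1.1 × 10⁸ m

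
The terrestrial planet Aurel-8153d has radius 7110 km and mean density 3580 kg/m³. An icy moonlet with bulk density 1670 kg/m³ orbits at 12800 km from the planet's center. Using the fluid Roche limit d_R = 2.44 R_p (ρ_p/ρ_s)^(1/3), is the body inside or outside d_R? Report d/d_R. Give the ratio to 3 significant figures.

inside; d/d_R ≈ 0.572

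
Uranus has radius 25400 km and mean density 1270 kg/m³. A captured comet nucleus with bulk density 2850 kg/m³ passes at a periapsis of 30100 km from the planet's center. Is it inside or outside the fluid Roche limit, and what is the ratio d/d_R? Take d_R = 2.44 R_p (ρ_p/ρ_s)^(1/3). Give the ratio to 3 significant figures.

inside; d/d_R ≈ 0.636

d_R = 2.44 × (25400 km) × (1270/2850)^(1/3) = 47340 km
d/d_R = (30100) / (47340) = 0.636
Since d/d_R < 1, the body is inside the Roche limit.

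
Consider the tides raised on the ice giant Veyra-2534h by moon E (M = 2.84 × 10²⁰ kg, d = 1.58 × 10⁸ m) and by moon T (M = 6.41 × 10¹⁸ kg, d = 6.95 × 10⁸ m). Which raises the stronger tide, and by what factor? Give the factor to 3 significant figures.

Tidal stretch scales as M/d³; compute that for each body.
Moon E: (2.84 × 10²⁰) / (1.58 × 10⁸)³ = 7.200 × 10⁻⁵
Moon T: (6.41 × 10¹⁸) / (6.95 × 10⁸)³ = 1.909 × 10⁻⁸
Ratio (larger/smaller) = 3770

Moon E, by a factor of ≈ 3770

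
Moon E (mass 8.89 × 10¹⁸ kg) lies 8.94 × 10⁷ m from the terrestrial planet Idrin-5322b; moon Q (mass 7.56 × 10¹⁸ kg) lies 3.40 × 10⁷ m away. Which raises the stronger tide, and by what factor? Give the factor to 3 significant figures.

Moon Q, by a factor of ≈ 15.5

Tidal acceleration ∝ M/d³, so compare M/d³ for each.
Moon E: (8.89 × 10¹⁸) / (8.94 × 10⁷)³ = 1.244 × 10⁻⁵
Moon Q: (7.56 × 10¹⁸) / (3.40 × 10⁷)³ = 1.923 × 10⁻⁴
Ratio (larger/smaller) = 15.5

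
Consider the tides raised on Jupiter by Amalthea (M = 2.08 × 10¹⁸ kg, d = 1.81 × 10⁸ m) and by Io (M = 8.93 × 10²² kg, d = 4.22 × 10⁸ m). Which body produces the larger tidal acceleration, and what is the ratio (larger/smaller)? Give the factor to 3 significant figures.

Io, by a factor of ≈ 3390

The tide-raising term goes as M/d³ (the gradient of a 1/d² field).
Amalthea: (2.08 × 10¹⁸) / (1.81 × 10⁸)³ = 3.508 × 10⁻⁷
Io: (8.93 × 10²²) / (4.22 × 10⁸)³ = 1.188 × 10⁻³
Ratio (larger/smaller) = 3390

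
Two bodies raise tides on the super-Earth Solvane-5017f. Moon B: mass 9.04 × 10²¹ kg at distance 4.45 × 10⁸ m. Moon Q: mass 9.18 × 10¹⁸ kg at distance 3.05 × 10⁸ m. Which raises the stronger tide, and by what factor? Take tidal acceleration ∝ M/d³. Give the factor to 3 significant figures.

Moon B, by a factor of ≈ 317

Tidal acceleration ∝ M/d³, so compare M/d³ for each.
Moon B: (9.04 × 10²¹) / (4.45 × 10⁸)³ = 1.026 × 10⁻⁴
Moon Q: (9.18 × 10¹⁸) / (3.05 × 10⁸)³ = 3.236 × 10⁻⁷
Ratio (larger/smaller) = 317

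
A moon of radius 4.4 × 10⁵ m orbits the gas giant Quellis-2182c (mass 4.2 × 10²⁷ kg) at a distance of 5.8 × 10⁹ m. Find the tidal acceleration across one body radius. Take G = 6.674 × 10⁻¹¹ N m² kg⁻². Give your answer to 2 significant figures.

1.3 × 10⁻⁶ m/s²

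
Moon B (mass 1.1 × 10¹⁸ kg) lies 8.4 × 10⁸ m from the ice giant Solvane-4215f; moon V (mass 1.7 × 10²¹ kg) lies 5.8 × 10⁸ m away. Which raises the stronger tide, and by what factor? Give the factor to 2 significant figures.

Tidal acceleration ∝ M/d³, so compare M/d³ for each.
Moon B: (1.1 × 10¹⁸) / (8.4 × 10⁸)³ = 1.856 × 10⁻⁹
Moon V: (1.7 × 10²¹) / (5.8 × 10⁸)³ = 8.713 × 10⁻⁶
Ratio (larger/smaller) = 4700

Moon V, by a factor of ≈ 4700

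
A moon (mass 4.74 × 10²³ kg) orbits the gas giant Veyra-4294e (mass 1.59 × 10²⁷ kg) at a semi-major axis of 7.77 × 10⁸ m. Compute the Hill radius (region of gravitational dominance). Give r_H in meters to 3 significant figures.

r_H ≈ a (m/3M)^(1/3)
    = (7.77 × 10⁸) × (4.74 × 10²³ / (3 × 1.59 × 10²⁷))^(1/3)
    = 3.60 × 10⁷ m

3.60 × 10⁷ m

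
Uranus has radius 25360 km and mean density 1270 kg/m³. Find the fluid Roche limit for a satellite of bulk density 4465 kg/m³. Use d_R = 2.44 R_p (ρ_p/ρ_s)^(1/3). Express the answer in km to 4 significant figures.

40690 km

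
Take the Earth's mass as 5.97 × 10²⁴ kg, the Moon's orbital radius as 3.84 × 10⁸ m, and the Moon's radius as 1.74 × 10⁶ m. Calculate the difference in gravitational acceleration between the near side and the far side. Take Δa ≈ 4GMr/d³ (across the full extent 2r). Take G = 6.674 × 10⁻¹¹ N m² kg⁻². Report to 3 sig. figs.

4.90 × 10⁻⁵ m/s²

Δa = 4GMr/d³
   = 4 × (6.674 × 10⁻¹¹) × (5.97 × 10²⁴) × (1.74 × 10⁶) / (3.84 × 10⁸)³
   = 4.90 × 10⁻⁵ m/s²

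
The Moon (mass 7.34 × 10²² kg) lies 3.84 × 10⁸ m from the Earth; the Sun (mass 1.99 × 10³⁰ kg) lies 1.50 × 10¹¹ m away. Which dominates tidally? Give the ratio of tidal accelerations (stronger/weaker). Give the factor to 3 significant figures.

Compare M/d³ for the two perturbers:
The Moon: (7.34 × 10²²) / (3.84 × 10⁸)³ = 1.296 × 10⁻³
The Sun: (1.99 × 10³⁰) / (1.50 × 10¹¹)³ = 5.896 × 10⁻⁴
Ratio (larger/smaller) = 2.20

The Moon, by a factor of ≈ 2.20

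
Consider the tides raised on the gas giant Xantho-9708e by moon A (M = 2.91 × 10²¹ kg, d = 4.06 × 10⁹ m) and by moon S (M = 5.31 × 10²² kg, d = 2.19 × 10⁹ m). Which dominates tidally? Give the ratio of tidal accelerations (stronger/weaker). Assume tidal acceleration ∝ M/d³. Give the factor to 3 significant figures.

Tidal acceleration ∝ M/d³, so compare M/d³ for each.
Moon A: (2.91 × 10²¹) / (4.06 × 10⁹)³ = 4.348 × 10⁻⁸
Moon S: (5.31 × 10²²) / (2.19 × 10⁹)³ = 5.055 × 10⁻⁶
Ratio (larger/smaller) = 116

Moon S, by a factor of ≈ 116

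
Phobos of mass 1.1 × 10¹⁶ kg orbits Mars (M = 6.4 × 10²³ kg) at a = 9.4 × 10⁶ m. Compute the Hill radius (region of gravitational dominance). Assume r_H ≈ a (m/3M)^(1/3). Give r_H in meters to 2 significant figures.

1.7 × 10⁴ m

r_H ≈ a (m/3M)^(1/3)
    = (9.4 × 10⁶) × (1.1 × 10¹⁶ / (3 × 6.4 × 10²³))^(1/3)
    = 1.7 × 10⁴ m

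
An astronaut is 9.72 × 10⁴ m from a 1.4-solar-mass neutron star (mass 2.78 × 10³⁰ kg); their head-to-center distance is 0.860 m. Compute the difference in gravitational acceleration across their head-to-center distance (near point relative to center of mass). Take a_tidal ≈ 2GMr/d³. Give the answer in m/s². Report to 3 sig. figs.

Δg = 2GMr/d³
   = 2 × (6.674 × 10⁻¹¹) × (2.78 × 10³⁰) × (0.860) / (9.72 × 10⁴)³
   = 3.48 × 10⁵ m/s²

3.48 × 10⁵ m/s²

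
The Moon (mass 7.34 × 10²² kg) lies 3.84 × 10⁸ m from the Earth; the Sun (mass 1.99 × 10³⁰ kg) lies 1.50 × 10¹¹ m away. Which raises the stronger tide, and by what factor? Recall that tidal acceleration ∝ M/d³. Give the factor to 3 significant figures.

The Moon, by a factor of ≈ 2.20

Compare M/d³ for the two perturbers:
The Moon: (7.34 × 10²²) / (3.84 × 10⁸)³ = 1.296 × 10⁻³
The Sun: (1.99 × 10³⁰) / (1.50 × 10¹¹)³ = 5.896 × 10⁻⁴
Ratio (larger/smaller) = 2.20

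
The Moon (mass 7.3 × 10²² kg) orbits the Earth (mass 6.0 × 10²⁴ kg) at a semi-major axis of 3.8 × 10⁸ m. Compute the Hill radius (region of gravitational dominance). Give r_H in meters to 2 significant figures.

6.1 × 10⁷ m

r_H ≈ a (m/3M)^(1/3)
    = (3.8 × 10⁸) × (7.3 × 10²² / (3 × 6.0 × 10²⁴))^(1/3)
    = 6.1 × 10⁷ m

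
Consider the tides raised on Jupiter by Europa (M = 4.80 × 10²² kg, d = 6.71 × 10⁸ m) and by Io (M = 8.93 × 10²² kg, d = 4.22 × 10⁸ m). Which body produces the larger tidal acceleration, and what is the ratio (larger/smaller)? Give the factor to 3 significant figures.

Tidal stretch scales as M/d³; compute that for each body.
Europa: (4.80 × 10²²) / (6.71 × 10⁸)³ = 1.589 × 10⁻⁴
Io: (8.93 × 10²²) / (4.22 × 10⁸)³ = 1.188 × 10⁻³
Ratio (larger/smaller) = 7.48

Io, by a factor of ≈ 7.48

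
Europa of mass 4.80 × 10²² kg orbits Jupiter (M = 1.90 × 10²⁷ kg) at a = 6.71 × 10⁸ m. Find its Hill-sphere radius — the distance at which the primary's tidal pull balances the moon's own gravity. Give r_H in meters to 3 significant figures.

r_H ≈ a (m/3M)^(1/3)
    = (6.71 × 10⁸) × (4.80 × 10²² / (3 × 1.90 × 10²⁷))^(1/3)
    = 1.37 × 10⁷ m

1.37 × 10⁷ m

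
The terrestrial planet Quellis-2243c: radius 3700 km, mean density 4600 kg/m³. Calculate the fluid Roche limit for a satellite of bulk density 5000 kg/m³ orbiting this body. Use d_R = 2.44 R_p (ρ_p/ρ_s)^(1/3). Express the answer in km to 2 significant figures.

8800 km

d_R = 2.44 × 3700 km × (4600/5000)^(1/3)
    = 8800 km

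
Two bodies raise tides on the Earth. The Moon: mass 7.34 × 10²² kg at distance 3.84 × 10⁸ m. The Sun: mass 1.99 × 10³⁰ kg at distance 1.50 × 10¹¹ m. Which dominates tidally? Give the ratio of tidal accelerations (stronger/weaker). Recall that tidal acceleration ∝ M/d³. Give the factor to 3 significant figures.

The Moon, by a factor of ≈ 2.20

The tide-raising term goes as M/d³ (the gradient of a 1/d² field).
The Moon: (7.34 × 10²²) / (3.84 × 10⁸)³ = 1.296 × 10⁻³
The Sun: (1.99 × 10³⁰) / (1.50 × 10¹¹)³ = 5.896 × 10⁻⁴
Ratio (larger/smaller) = 2.20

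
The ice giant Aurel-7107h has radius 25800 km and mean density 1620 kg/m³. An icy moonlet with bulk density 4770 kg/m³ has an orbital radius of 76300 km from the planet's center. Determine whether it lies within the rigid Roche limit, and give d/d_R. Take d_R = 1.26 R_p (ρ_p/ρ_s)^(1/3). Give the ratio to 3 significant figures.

outside; d/d_R ≈ 3.36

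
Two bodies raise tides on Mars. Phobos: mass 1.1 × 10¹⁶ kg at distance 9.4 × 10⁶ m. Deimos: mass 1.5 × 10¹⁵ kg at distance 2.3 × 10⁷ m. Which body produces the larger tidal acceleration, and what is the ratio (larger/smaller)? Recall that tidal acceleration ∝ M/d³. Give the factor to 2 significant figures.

Phobos, by a factor of ≈ 110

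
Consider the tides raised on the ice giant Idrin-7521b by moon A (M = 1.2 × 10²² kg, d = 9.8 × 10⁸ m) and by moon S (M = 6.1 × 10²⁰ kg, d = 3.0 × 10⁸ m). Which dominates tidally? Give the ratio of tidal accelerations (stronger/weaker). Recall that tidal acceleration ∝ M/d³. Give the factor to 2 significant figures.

Moon S, by a factor of ≈ 1.8

The tide-raising term goes as M/d³ (the gradient of a 1/d² field).
Moon A: (1.2 × 10²²) / (9.8 × 10⁸)³ = 1.275 × 10⁻⁵
Moon S: (6.1 × 10²⁰) / (3.0 × 10⁸)³ = 2.259 × 10⁻⁵
Ratio (larger/smaller) = 1.8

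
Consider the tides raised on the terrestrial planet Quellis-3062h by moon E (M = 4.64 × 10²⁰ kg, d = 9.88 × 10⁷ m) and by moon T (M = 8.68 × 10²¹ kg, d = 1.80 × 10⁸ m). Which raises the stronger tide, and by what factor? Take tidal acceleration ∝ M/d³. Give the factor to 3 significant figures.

Compare M/d³ for the two perturbers:
Moon E: (4.64 × 10²⁰) / (9.88 × 10⁷)³ = 4.811 × 10⁻⁴
Moon T: (8.68 × 10²¹) / (1.80 × 10⁸)³ = 1.488 × 10⁻³
Ratio (larger/smaller) = 3.09

Moon T, by a factor of ≈ 3.09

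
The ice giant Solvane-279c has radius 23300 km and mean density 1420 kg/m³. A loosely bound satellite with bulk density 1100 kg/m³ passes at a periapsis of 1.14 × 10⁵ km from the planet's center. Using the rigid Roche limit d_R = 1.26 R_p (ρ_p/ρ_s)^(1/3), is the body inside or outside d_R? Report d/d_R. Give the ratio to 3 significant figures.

outside; d/d_R ≈ 3.57

d_R = 1.26 × (23300 km) × (1420/1100)^(1/3) = 31970 km
d/d_R = (1.14 × 10⁵) / (31970) = 3.57
Since d/d_R > 1, the body is outside the Roche limit.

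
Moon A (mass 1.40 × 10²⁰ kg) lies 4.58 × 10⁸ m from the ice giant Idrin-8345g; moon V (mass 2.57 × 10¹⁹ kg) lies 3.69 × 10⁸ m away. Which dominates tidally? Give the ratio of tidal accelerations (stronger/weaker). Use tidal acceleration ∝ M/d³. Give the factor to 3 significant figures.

Moon A, by a factor of ≈ 2.85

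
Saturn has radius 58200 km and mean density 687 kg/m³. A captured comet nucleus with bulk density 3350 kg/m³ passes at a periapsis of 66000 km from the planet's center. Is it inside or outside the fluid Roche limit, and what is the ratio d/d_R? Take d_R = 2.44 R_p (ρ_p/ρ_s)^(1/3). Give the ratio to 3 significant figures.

inside; d/d_R ≈ 0.788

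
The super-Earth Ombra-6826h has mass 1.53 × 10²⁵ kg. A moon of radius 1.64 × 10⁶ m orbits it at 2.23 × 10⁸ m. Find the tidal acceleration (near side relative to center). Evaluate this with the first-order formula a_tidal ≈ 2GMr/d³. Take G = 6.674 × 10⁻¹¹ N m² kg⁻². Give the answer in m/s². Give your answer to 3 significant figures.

3.02 × 10⁻⁴ m/s²

Δg = 2GMr/d³
   = 2 × (6.674 × 10⁻¹¹) × (1.53 × 10²⁵) × (1.64 × 10⁶) / (2.23 × 10⁸)³
   = 3.02 × 10⁻⁴ m/s²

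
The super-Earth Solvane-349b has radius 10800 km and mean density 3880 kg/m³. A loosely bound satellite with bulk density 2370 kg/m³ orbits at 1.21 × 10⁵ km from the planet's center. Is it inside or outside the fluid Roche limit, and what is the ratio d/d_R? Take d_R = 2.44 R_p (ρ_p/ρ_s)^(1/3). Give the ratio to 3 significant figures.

outside; d/d_R ≈ 3.90

d_R = 2.44 × (10800 km) × (3880/2370)^(1/3) = 31060 km
d/d_R = (1.21 × 10⁵) / (31060) = 3.90
Since d/d_R > 1, the body is outside the Roche limit.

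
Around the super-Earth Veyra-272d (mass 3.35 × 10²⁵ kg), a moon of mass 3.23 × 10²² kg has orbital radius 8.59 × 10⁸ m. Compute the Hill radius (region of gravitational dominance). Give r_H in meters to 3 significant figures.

r_H ≈ a (m/3M)^(1/3)
    = (8.59 × 10⁸) × (3.23 × 10²² / (3 × 3.35 × 10²⁵))^(1/3)
    = 5.88 × 10⁷ m

5.88 × 10⁷ m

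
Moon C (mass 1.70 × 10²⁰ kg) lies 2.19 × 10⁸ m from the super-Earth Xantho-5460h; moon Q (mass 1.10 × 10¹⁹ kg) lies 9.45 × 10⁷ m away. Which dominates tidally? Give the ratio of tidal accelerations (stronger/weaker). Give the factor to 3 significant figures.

Moon C, by a factor of ≈ 1.24

The tide-raising term goes as M/d³ (the gradient of a 1/d² field).
Moon C: (1.70 × 10²⁰) / (2.19 × 10⁸)³ = 1.619 × 10⁻⁵
Moon Q: (1.10 × 10¹⁹) / (9.45 × 10⁷)³ = 1.303 × 10⁻⁵
Ratio (larger/smaller) = 1.24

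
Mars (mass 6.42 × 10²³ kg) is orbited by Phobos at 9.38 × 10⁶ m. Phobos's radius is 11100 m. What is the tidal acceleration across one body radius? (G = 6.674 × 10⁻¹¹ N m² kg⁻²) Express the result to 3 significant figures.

Δg = 2GMr/d³
   = 2 × (6.674 × 10⁻¹¹) × (6.42 × 10²³) × (11100) / (9.38 × 10⁶)³
   = 1.15 × 10⁻³ m/s²

1.15 × 10⁻³ m/s²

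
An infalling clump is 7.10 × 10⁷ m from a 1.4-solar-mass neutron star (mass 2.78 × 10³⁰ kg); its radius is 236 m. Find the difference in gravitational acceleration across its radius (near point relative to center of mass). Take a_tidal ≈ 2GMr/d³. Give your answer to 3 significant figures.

a_tidal = 2GMr/d³
        = 2 × (6.674 × 10⁻¹¹) × (2.78 × 10³⁰) × (236) / (7.10 × 10⁷)³
        = 2.45 × 10⁻¹ m/s²

2.45 × 10⁻¹ m/s²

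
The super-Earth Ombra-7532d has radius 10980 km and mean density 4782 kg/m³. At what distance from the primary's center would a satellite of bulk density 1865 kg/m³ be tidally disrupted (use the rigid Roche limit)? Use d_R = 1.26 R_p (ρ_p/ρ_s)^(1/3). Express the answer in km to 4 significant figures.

18940 km

d_R = 1.26 × 10980 km × (4782/1865)^(1/3)
    = 18940 km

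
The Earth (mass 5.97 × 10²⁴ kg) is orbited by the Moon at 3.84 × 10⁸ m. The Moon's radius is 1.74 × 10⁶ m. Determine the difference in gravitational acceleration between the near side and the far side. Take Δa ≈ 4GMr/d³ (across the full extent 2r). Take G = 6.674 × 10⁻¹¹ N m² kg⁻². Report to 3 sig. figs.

Δg = 4GMr/d³
   = 4 × (6.674 × 10⁻¹¹) × (5.97 × 10²⁴) × (1.74 × 10⁶) / (3.84 × 10⁸)³
   = 4.90 × 10⁻⁵ m/s²

4.90 × 10⁻⁵ m/s²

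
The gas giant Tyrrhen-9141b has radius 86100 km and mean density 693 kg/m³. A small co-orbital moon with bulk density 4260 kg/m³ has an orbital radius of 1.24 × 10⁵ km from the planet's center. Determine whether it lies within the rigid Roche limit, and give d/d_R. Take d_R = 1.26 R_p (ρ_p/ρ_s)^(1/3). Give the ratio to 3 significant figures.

d_R = 1.26 × (86100 km) × (693/4260)^(1/3) = 59220 km
d/d_R = (1.24 × 10⁵) / (59220) = 2.09
Since d/d_R > 1, the body is outside the Roche limit.

outside; d/d_R ≈ 2.09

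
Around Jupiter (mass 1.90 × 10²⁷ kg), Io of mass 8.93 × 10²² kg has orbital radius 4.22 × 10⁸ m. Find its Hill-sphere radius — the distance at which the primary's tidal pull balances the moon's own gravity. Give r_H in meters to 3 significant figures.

1.06 × 10⁷ m

r_H ≈ a (m/3M)^(1/3)
    = (4.22 × 10⁸) × (8.93 × 10²² / (3 × 1.90 × 10²⁷))^(1/3)
    = 1.06 × 10⁷ m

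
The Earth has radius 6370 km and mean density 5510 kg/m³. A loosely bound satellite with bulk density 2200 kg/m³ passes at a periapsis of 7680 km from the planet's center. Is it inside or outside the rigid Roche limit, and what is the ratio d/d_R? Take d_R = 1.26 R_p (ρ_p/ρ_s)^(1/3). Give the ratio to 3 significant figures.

inside; d/d_R ≈ 0.705

d_R = 1.26 × (6370 km) × (5510/2200)^(1/3) = 10900 km
d/d_R = (7680) / (10900) = 0.705
Since d/d_R < 1, the body is inside the Roche limit.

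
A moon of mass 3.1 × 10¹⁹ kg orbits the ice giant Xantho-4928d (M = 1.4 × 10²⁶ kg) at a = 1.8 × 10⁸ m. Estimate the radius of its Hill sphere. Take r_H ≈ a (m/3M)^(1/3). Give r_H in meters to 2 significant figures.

7.6 × 10⁵ m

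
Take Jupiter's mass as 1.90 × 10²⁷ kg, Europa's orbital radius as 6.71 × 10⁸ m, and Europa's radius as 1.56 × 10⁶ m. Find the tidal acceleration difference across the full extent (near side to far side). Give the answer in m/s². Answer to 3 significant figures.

2.62 × 10⁻³ m/s²

a_tidal = 4GMr/d³
        = 4 × (6.674 × 10⁻¹¹) × (1.90 × 10²⁷) × (1.56 × 10⁶) / (6.71 × 10⁸)³
        = 2.62 × 10⁻³ m/s²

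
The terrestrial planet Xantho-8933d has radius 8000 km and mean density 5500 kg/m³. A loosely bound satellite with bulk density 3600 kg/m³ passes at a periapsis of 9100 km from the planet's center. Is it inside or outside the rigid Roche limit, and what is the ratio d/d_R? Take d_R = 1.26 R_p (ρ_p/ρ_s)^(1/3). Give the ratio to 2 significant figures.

inside; d/d_R ≈ 0.78

d_R = 1.26 × (8000 km) × (5500/3600)^(1/3) = 11610 km
d/d_R = (9100) / (11610) = 0.78
Since d/d_R < 1, the body is inside the Roche limit.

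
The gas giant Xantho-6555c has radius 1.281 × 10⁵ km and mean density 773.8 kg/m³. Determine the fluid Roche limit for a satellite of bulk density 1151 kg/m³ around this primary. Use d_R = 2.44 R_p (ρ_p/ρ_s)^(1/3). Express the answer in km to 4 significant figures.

2.738 × 10⁵ km

d_R = 2.44 × 1.281 × 10⁵ km × (773.8/1151)^(1/3)
    = 2.738 × 10⁵ km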